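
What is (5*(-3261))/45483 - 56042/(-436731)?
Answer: -1523980223/6621278691 ≈ -0.23016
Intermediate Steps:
(5*(-3261))/45483 - 56042/(-436731) = -16305*1/45483 - 56042*(-1/436731) = -5435/15161 + 56042/436731 = -1523980223/6621278691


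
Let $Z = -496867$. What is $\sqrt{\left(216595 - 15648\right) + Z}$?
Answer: $12 i \sqrt{2055} \approx 543.99 i$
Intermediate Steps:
$\sqrt{\left(216595 - 15648\right) + Z} = \sqrt{\left(216595 - 15648\right) - 496867} = \sqrt{200947 - 496867} = \sqrt{-295920} = 12 i \sqrt{2055}$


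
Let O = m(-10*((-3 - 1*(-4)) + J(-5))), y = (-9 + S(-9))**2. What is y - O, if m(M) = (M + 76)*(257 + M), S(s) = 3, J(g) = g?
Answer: -34416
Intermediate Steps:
y = 36 (y = (-9 + 3)**2 = (-6)**2 = 36)
m(M) = (76 + M)*(257 + M)
O = 34452 (O = 19532 + (-10*((-3 - 1*(-4)) - 5))**2 + 333*(-10*((-3 - 1*(-4)) - 5)) = 19532 + (-10*((-3 + 4) - 5))**2 + 333*(-10*((-3 + 4) - 5)) = 19532 + (-10*(1 - 5))**2 + 333*(-10*(1 - 5)) = 19532 + (-10*(-4))**2 + 333*(-10*(-4)) = 19532 + 40**2 + 333*40 = 19532 + 1600 + 13320 = 34452)
y - O = 36 - 1*34452 = 36 - 34452 = -34416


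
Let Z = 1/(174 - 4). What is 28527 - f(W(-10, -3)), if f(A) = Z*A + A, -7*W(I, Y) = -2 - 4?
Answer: 16973052/595 ≈ 28526.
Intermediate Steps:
W(I, Y) = 6/7 (W(I, Y) = -(-2 - 4)/7 = -⅐*(-6) = 6/7)
Z = 1/170 ≈ 0.0058824
f(A) = 171*A/170 (f(A) = A/170 + A = 171*A/170)
28527 - f(W(-10, -3)) = 28527 - 171*6/(170*7) = 28527 - 1*513/595 = 28527 - 513/595 = 16973052/595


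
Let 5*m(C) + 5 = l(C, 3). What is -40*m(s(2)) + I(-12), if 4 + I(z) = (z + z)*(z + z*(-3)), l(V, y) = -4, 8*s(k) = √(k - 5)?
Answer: -508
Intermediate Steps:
s(k) = √(-5 + k)/8 (s(k) = √(k - 5)/8 = √(-5 + k)/8)
I(z) = -4 - 4*z² (I(z) = -4 + (z + z)*(z + z*(-3)) = -4 + (2*z)*(z - 3*z) = -4 + (2*z)*(-2*z) = -4 - 4*z²)
m(C) = -9/5 (m(C) = -1 + (⅕)*(-4) = -1 - ⅘ = -9/5)
-40*m(s(2)) + I(-12) = -40*(-9/5) + (-4 - 4*(-12)²) = 72 + (-4 - 4*144) = 72 + (-4 - 576) = 72 - 580 = -508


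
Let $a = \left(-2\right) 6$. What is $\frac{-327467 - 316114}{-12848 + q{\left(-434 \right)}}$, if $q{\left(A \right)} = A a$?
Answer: $\frac{643581}{7640} \approx 84.238$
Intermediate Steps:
$a = -12$
$q{\left(A \right)} = - 12 A$ ($q{\left(A \right)} = A \left(-12\right) = - 12 A$)
$\frac{-327467 - 316114}{-12848 + q{\left(-434 \right)}} = \frac{-327467 - 316114}{-12848 - -5208} = - \frac{643581}{-12848 + 5208} = - \frac{643581}{-7640} = \left(-643581\right) \left(- \frac{1}{7640}\right) = \frac{643581}{7640}$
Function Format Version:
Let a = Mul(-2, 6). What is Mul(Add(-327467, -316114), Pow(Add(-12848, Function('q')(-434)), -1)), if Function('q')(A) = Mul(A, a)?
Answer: Rational(643581, 7640) ≈ 84.238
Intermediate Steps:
a = -12
Function('q')(A) = Mul(-12, A) (Function('q')(A) = Mul(A, -12) = Mul(-12, A))
Mul(Add(-327467, -316114), Pow(Add(-12848, Function('q')(-434)), -1)) = Mul(Add(-327467, -316114), Pow(Add(-12848, Mul(-12, -434)), -1)) = Mul(-643581, Pow(Add(-12848, 5208), -1)) = Mul(-643581, Pow(-7640, -1)) = Mul(-643581, Rational(-1, 7640)) = Rational(643581, 7640)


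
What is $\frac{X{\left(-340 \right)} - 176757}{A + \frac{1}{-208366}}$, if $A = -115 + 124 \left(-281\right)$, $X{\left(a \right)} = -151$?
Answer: $\frac{36861612328}{7284266995} \approx 5.0604$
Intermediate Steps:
$A = -34959$ ($A = -115 - 34844 = -34959$)
$\frac{X{\left(-340 \right)} - 176757}{A + \frac{1}{-208366}} = \frac{-151 - 176757}{-34959 + \frac{1}{-208366}} = - \frac{176908}{-34959 - \frac{1}{208366}} = - \frac{176908}{- \frac{7284266995}{208366}} = \left(-176908\right) \left(- \frac{208366}{7284266995}\right) = \frac{36861612328}{7284266995}$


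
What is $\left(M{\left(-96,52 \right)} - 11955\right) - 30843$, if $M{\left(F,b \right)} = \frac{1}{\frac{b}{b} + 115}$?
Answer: $- \frac{4964567}{116} \approx -42798.0$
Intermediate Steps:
$M{\left(F,b \right)} = \frac{1}{116}$ ($M{\left(F,b \right)} = \frac{1}{1 + 115} = \frac{1}{116}$)
$\left(M{\left(-96,52 \right)} - 11955\right) - 30843 = \left(\frac{1}{116} - 11955\right) - 30843 = - \frac{1386779}{116} - 30843 = - \frac{4964567}{116}$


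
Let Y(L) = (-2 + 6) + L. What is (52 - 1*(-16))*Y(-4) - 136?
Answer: -136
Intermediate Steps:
Y(L) = 4 + L
(52 - 1*(-16))*Y(-4) - 136 = (52 - 1*(-16))*(4 - 4) - 136 = (52 + 16)*0 - 136 = 68*0 - 136 = 0 - 136 = -136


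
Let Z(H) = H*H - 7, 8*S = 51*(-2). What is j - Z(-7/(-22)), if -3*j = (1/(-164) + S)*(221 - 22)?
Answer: 50783965/59532 ≈ 853.05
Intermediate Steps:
S = -51/4 (S = (51*(-2))/8 = (⅛)*(-102) = -51/4 ≈ -12.750)
Z(H) = -7 + H² (Z(H) = H² - 7 = -7 + H²)
j = 104077/123 (j = -(1/(-164) - 51/4)*(221 - 22)/3 = -(-1/164 - 51/4)*199/3 = -(-523)*199/123 = -⅓*(-104077/41) = 104077/123 ≈ 846.15)
j - Z(-7/(-22)) = 104077/123 - (-7 + (-7/(-22))²) = 104077/123 - (-7 + (-7*(-1/22))²) = 104077/123 - (-7 + (7/22)²) = 104077/123 - (-7 + 49/484) = 104077/123 - 1*(-3339/484) = 104077/123 + 3339/484 = 50783965/59532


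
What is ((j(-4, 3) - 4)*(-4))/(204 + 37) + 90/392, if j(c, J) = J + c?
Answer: 14765/47236 ≈ 0.31258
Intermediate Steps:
((j(-4, 3) - 4)*(-4))/(204 + 37) + 90/392 = (((3 - 4) - 4)*(-4))/(204 + 37) + 90/392 = ((-1 - 4)*(-4))/241 + 90*(1/392) = -5*(-4)*(1/241) + 45/196 = 20*(1/241) + 45/196 = 20/241 + 45/196 = 14765/47236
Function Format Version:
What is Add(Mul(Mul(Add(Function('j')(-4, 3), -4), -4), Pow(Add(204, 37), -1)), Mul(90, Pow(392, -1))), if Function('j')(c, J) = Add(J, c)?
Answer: Rational(14765, 47236) ≈ 0.31258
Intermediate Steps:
Add(Mul(Mul(Add(Function('j')(-4, 3), -4), -4), Pow(Add(204, 37), -1)), Mul(90, Pow(392, -1))) = Add(Mul(Mul(Add(Add(3, -4), -4), -4), Pow(Add(204, 37), -1)), Mul(90, Pow(392, -1))) = Add(Mul(Mul(Add(-1, -4), -4), Pow(241, -1)), Mul(90, Rational(1, 392))) = Add(Mul(Mul(-5, -4), Rational(1, 241)), Rational(45, 196)) = Add(Mul(20, Rational(1, 241)), Rational(45, 196)) = Add(Rational(20, 241), Rational(45, 196)) = Rational(14765, 47236)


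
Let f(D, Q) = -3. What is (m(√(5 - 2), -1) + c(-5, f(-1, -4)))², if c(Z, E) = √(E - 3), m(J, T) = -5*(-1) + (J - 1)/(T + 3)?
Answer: (9 + √3 + 2*I*√6)²/4 ≈ 22.794 + 26.288*I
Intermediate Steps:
m(J, T) = 5 + (-1 + J)/(3 + T)
c(Z, E) = √(-3 + E)
(m(√(5 - 2), -1) + c(-5, f(-1, -4)))² = ((14 + √(5 - 2) + 5*(-1))/(3 - 1) + √(-3 - 3))² = ((14 + √3 - 5)/2 + √(-6))² = ((9 + √3)/2 + I*√6)² = ((9/2 + √3/2) + I*√6)² = (9/2 + √3/2 + I*√6)²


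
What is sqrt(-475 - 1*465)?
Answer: 2*I*sqrt(235) ≈ 30.659*I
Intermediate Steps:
sqrt(-475 - 1*465) = sqrt(-475 - 465) = sqrt(-940) = 2*I*sqrt(235)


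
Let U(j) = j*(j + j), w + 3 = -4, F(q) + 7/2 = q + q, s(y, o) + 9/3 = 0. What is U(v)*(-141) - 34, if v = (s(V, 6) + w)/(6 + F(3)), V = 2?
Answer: -122626/289 ≈ -424.31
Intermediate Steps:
s(y, o) = -3 (s(y, o) = -3 + 0 = -3)
F(q) = -7/2 + 2*q (F(q) = -7/2 + (q + q) = -7/2 + 2*q)
w = -7 (w = -3 - 4 = -7)
v = -20/17 (v = (-3 - 7)/(6 + (-7/2 + 2*3)) = -10/(6 + (-7/2 + 6)) = -10/(6 + 5/2) = -10/17/2 = -10*2/17 = -20/17 ≈ -1.1765)
U(j) = 2*j² (U(j) = j*(2*j) = 2*j²)
U(v)*(-141) - 34 = (2*(-20/17)²)*(-141) - 34 = (2*(400/289))*(-141) - 34 = (800/289)*(-141) - 34 = -112800/289 - 34 = -122626/289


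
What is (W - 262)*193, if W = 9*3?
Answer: -45355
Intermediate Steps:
W = 27
(W - 262)*193 = (27 - 262)*193 = -235*193 = -45355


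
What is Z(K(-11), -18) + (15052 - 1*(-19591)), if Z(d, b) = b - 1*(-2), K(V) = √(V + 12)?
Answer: 34627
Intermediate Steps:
K(V) = √(12 + V)
Z(d, b) = 2 + b (Z(d, b) = b + 2 = 2 + b)
Z(K(-11), -18) + (15052 - 1*(-19591)) = (2 - 18) + (15052 - 1*(-19591)) = -16 + (15052 + 19591) = -16 + 34643 = 34627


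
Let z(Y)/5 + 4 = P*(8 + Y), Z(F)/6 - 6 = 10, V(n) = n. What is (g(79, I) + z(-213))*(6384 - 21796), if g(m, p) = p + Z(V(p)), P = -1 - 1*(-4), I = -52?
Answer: 47022012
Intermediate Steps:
P = 3 (P = -1 + 4 = 3)
Z(F) = 96 (Z(F) = 36 + 6*10 = 36 + 60 = 96)
g(m, p) = 96 + p (g(m, p) = p + 96 = 96 + p)
z(Y) = 100 + 15*Y (z(Y) = -20 + 5*(3*(8 + Y)) = -20 + 5*(24 + 3*Y) = -20 + (120 + 15*Y) = 100 + 15*Y)
(g(79, I) + z(-213))*(6384 - 21796) = ((96 - 52) + (100 + 15*(-213)))*(6384 - 21796) = (44 + (100 - 3195))*(-15412) = (44 - 3095)*(-15412) = -3051*(-15412) = 47022012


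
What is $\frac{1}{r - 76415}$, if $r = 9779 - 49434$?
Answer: $- \frac{1}{116070} \approx -8.6155 \cdot 10^{-6}$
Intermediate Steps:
$r = -39655$ ($r = 9779 - 49434 = -39655$)
$\frac{1}{r - 76415} = \frac{1}{-39655 - 76415} = \frac{1}{-116070} = - \frac{1}{116070}$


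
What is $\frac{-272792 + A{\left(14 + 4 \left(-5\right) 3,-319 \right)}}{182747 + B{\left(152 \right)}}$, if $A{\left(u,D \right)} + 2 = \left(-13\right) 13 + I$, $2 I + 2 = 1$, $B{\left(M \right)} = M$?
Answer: $- \frac{545927}{365798} \approx -1.4924$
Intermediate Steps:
$I = - \frac{1}{2}$ ($I = -1 + \frac{1}{2} \cdot 1 = -1 + \frac{1}{2} = - \frac{1}{2} \approx -0.5$)
$A{\left(u,D \right)} = - \frac{343}{2}$ ($A{\left(u,D \right)} = -2 - \frac{339}{2} = - \frac{343}{2}$)
$\frac{-272792 + A{\left(14 + 4 \left(-5\right) 3,-319 \right)}}{182747 + B{\left(152 \right)}} = \frac{-272792 - \frac{343}{2}}{182747 + 152} = - \frac{545927}{2 \cdot 182899} = \left(- \frac{545927}{2}\right) \frac{1}{182899} = - \frac{545927}{365798}$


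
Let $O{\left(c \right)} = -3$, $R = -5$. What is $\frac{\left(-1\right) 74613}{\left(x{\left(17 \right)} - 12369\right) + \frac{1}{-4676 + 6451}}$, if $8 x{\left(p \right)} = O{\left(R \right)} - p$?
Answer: $\frac{13940850}{2311517} \approx 6.031$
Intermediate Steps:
$x{\left(p \right)} = - \frac{3}{8} - \frac{p}{8}$ ($x{\left(p \right)} = \frac{-3 - p}{8} = - \frac{3}{8} - \frac{p}{8}$)
$\frac{\left(-1\right) 74613}{\left(x{\left(17 \right)} - 12369\right) + \frac{1}{-4676 + 6451}} = \frac{\left(-1\right) 74613}{\left(\left(- \frac{3}{8} - \frac{17}{8}\right) - 12369\right) + \frac{1}{-4676 + 6451}} = - \frac{74613}{\left(\left(- \frac{3}{8} - \frac{17}{8}\right) - 12369\right) + \frac{1}{1775}} = - \frac{74613}{\left(- \frac{5}{2} - 12369\right) + \frac{1}{1775}} = - \frac{74613}{- \frac{24743}{2} + \frac{1}{1775}} = - \frac{74613}{- \frac{43918823}{3550}} = \left(-74613\right) \left(- \frac{3550}{43918823}\right) = \frac{13940850}{2311517}$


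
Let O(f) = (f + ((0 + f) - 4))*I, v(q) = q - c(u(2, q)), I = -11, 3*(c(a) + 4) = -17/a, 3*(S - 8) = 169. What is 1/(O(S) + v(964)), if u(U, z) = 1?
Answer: -3/1193 ≈ -0.0025147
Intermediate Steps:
S = 193/3 (S = 8 + (1/3)*169 = 8 + 169/3 = 193/3 ≈ 64.333)
c(a) = -4 - 17/(3*a) (c(a) = -4 + (-17/a)/3 = -4 - 17/(3*a))
v(q) = 29/3 + q (v(q) = q - (-4 - 17/3/1) = q - (-4 - 17/3*1) = q - (-4 - 17/3) = q - 1*(-29/3) = q + 29/3 = 29/3 + q)
O(f) = 44 - 22*f (O(f) = (f + ((0 + f) - 4))*(-11) = (f + (f - 4))*(-11) = (f + (-4 + f))*(-11) = (-4 + 2*f)*(-11) = 44 - 22*f)
1/(O(S) + v(964)) = 1/((44 - 22*193/3) + (29/3 + 964)) = 1/((44 - 4246/3) + 2921/3) = 1/(-4114/3 + 2921/3) = 1/(-1193/3) = -3/1193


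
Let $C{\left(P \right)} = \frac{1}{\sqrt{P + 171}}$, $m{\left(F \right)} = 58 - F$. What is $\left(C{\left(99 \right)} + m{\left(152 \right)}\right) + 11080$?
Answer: $10986 + \frac{\sqrt{30}}{90} \approx 10986.0$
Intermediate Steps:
$C{\left(P \right)} = \frac{1}{\sqrt{171 + P}}$
$\left(C{\left(99 \right)} + m{\left(152 \right)}\right) + 11080 = \left(\frac{1}{\sqrt{171 + 99}} + \left(58 - 152\right)\right) + 11080 = \left(\frac{1}{\sqrt{270}} + \left(58 - 152\right)\right) + 11080 = \left(\frac{\sqrt{30}}{90} - 94\right) + 11080 = \left(-94 + \frac{\sqrt{30}}{90}\right) + 11080 = 10986 + \frac{\sqrt{30}}{90}$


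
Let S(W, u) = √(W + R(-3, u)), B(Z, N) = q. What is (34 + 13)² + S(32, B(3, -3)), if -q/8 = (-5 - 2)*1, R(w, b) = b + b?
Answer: 2221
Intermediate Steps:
R(w, b) = 2*b
q = 56 (q = -8*(-5 - 2) = -(-56) = -8*(-7) = 56)
B(Z, N) = 56
S(W, u) = √(W + 2*u)
(34 + 13)² + S(32, B(3, -3)) = (34 + 13)² + √(32 + 2*56) = 47² + √(32 + 112) = 2209 + √144 = 2209 + 12 = 2221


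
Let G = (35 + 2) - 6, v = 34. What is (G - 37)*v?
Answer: -204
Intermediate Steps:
G = 31 (G = 37 - 6 = 31)
(G - 37)*v = (31 - 37)*34 = -6*34 = -204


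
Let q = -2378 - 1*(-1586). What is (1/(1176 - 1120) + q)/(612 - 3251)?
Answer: 44351/147784 ≈ 0.30011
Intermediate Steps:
q = -792 (q = -2378 + 1586 = -792)
(1/(1176 - 1120) + q)/(612 - 3251) = (1/(1176 - 1120) - 792)/(612 - 3251) = (1/56 - 792)/(-2639) = (1/56 - 792)*(-1/2639) = -44351/56*(-1/2639) = 44351/147784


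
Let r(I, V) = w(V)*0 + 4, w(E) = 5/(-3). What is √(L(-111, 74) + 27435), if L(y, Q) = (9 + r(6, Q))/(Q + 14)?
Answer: √53114446/44 ≈ 165.64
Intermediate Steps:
w(E) = -5/3 (w(E) = 5*(-⅓) = -5/3)
r(I, V) = 4 (r(I, V) = -5/3*0 + 4 = 0 + 4 = 4)
L(y, Q) = 13/(14 + Q) (L(y, Q) = (9 + 4)/(Q + 14) = 13/(14 + Q))
√(L(-111, 74) + 27435) = √(13/(14 + 74) + 27435) = √(13/88 + 27435) = √(2414293/88) = √53114446/44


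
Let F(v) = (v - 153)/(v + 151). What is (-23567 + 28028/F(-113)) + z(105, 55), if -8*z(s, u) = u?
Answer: -220623/8 ≈ -27578.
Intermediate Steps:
F(v) = (-153 + v)/(151 + v)
z(s, u) = -u/8
(-23567 + 28028/F(-113)) + z(105, 55) = (-23567 + 28028/(((-153 - 113)/(151 - 113)))) - ⅛*55 = (-23567 + 28028/((-266/38))) - 55/8 = (-23567 + 28028/(((1/38)*(-266)))) - 55/8 = (-23567 + 28028/(-7)) - 55/8 = (-23567 + 28028*(-⅐)) - 55/8 = (-23567 - 4004) - 55/8 = -27571 - 55/8 = -220623/8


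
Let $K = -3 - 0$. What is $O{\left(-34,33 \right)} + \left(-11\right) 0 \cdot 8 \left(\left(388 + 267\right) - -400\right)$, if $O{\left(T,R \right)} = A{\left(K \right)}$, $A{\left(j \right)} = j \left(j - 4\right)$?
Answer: $21$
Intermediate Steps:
$K = -3$ ($K = -3 + 0 = -3$)
$A{\left(j \right)} = j \left(-4 + j\right)$ ($A{\left(j \right)} = j \left(j - 4\right) = j \left(-4 + j\right)$)
$O{\left(T,R \right)} = 21$ ($O{\left(T,R \right)} = - 3 \left(-4 - 3\right) = \left(-3\right) \left(-7\right) = 21$)
$O{\left(-34,33 \right)} + \left(-11\right) 0 \cdot 8 \left(\left(388 + 267\right) - -400\right) = 21 + \left(-11\right) 0 \cdot 8 \left(\left(388 + 267\right) - -400\right) = 21 + 0 \cdot 8 \left(655 + 400\right) = 21 + 0 \cdot 1055 = 21 + 0 = 21$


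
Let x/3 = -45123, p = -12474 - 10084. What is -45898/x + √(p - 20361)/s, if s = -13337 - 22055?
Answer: 45898/135369 - I*√42919/35392 ≈ 0.33906 - 0.0058536*I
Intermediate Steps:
p = -22558
x = -135369 (x = 3*(-45123) = -135369)
s = -35392
-45898/x + √(p - 20361)/s = -45898/(-135369) + √(-22558 - 20361)/(-35392) = -45898*(-1/135369) + √(-42919)*(-1/35392) = 45898/135369 + (I*√42919)*(-1/35392) = 45898/135369 - I*√42919/35392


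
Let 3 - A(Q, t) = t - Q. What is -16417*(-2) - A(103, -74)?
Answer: 32654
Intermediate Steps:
A(Q, t) = 3 + Q - t (A(Q, t) = 3 - (t - Q) = 3 + (Q - t) = 3 + Q - t)
-16417*(-2) - A(103, -74) = -16417*(-2) - (3 + 103 - 1*(-74)) = 32834 - (3 + 103 + 74) = 32834 - 1*180 = 32834 - 180 = 32654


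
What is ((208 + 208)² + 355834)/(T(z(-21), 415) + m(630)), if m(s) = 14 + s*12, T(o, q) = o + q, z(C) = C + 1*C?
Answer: 528890/7947 ≈ 66.552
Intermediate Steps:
z(C) = 2*C (z(C) = C + C = 2*C)
m(s) = 14 + 12*s
((208 + 208)² + 355834)/(T(z(-21), 415) + m(630)) = ((208 + 208)² + 355834)/((2*(-21) + 415) + (14 + 12*630)) = (416² + 355834)/((-42 + 415) + (14 + 7560)) = (173056 + 355834)/(373 + 7574) = 528890/7947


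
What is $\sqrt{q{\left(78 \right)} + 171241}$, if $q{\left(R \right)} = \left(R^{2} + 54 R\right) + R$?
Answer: $\sqrt{181615} \approx 426.16$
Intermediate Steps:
$q{\left(R \right)} = R^{2} + 55 R$
$\sqrt{q{\left(78 \right)} + 171241} = \sqrt{78 \left(55 + 78\right) + 171241} = \sqrt{78 \cdot 133 + 171241} = \sqrt{10374 + 171241} = \sqrt{181615}$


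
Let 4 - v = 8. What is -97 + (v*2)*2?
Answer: -113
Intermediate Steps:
v = -4 (v = 4 - 1*8 = 4 - 8 = -4)
-97 + (v*2)*2 = -97 - 4*2*2 = -97 - 8*2 = -97 - 16 = -113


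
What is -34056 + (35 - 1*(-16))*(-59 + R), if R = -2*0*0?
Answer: -37065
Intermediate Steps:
R = 0 (R = 0*0 = 0)
-34056 + (35 - 1*(-16))*(-59 + R) = -34056 + (35 - 1*(-16))*(-59 + 0) = -34056 + (35 + 16)*(-59) = -34056 + 51*(-59) = -34056 - 3009 = -37065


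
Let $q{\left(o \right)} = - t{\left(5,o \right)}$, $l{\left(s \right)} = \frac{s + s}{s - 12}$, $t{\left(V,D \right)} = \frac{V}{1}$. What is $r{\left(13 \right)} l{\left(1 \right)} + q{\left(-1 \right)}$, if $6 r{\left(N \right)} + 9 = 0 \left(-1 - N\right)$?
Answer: $- \frac{52}{11} \approx -4.7273$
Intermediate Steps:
$r{\left(N \right)} = - \frac{3}{2}$ ($r{\left(N \right)} = - \frac{3}{2} + \frac{0 \left(-1 - N\right)}{6} = - \frac{3}{2} + \frac{1}{6} \cdot 0 = - \frac{3}{2} + 0 = - \frac{3}{2}$)
$t{\left(V,D \right)} = V$ ($t{\left(V,D \right)} = V 1 = V$)
$l{\left(s \right)} = \frac{2 s}{-12 + s}$
$q{\left(o \right)} = -5$ ($q{\left(o \right)} = \left(-1\right) 5 = -5$)
$r{\left(13 \right)} l{\left(1 \right)} + q{\left(-1 \right)} = - \frac{3 \cdot 2 \cdot 1 \frac{1}{-12 + 1}}{2} - 5 = - \frac{3 \cdot 2 \cdot 1 \frac{1}{-11}}{2} - 5 = - \frac{3 \cdot 2 \cdot 1 \left(- \frac{1}{11}\right)}{2} - 5 = \left(- \frac{3}{2}\right) \left(- \frac{2}{11}\right) - 5 = \frac{3}{11} - 5 = - \frac{52}{11}$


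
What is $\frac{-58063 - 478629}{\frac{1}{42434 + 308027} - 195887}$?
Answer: $\frac{94044807506}{34325376953} \approx 2.7398$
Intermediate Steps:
$\frac{-58063 - 478629}{\frac{1}{42434 + 308027} - 195887} = - \frac{536692}{\frac{1}{350461} - 195887} = - \frac{536692}{- \frac{68650753906}{350461}} = \left(-536692\right) \left(- \frac{350461}{68650753906}\right) = \frac{94044807506}{34325376953}$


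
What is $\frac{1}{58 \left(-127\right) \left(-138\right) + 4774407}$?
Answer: $\frac{1}{5790915} \approx 1.7268 \cdot 10^{-7}$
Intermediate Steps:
$\frac{1}{58 \left(-127\right) \left(-138\right) + 4774407} = \frac{1}{\left(-7366\right) \left(-138\right) + 4774407} = \frac{1}{1016508 + 4774407} = \frac{1}{5790915}$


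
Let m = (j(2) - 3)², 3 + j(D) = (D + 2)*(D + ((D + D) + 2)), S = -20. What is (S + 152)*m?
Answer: 89232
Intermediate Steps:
j(D) = -3 + (2 + D)*(2 + 3*D) (j(D) = -3 + (D + 2)*(D + ((D + D) + 2)) = -3 + (2 + D)*(D + (2*D + 2)) = -3 + (2 + D)*(D + (2 + 2*D)) = -3 + (2 + D)*(2 + 3*D))
m = 676 (m = ((1 + 3*2² + 8*2) - 3)² = ((1 + 3*4 + 16) - 3)² = ((1 + 12 + 16) - 3)² = (29 - 3)² = 26² = 676)
(S + 152)*m = (-20 + 152)*676 = 132*676 = 89232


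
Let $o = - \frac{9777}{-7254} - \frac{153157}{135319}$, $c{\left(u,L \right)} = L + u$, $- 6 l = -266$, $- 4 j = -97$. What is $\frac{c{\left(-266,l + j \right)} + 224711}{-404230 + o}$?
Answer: $- \frac{146922291527791}{264529055611330} \approx -0.55541$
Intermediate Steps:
$j = \frac{97}{4}$ ($j = \left(- \frac{1}{4}\right) \left(-97\right) = \frac{97}{4} \approx 24.25$)
$l = \frac{133}{3}$ ($l = \left(- \frac{1}{6}\right) \left(-266\right) = \frac{133}{3} \approx 44.333$)
$o = \frac{70670995}{327201342}$ ($o = \left(-9777\right) \left(- \frac{1}{7254}\right) - \frac{153157}{135319} = \frac{3259}{2418} - \frac{153157}{135319} = \frac{70670995}{327201342} \approx 0.21599$)
$\frac{c{\left(-266,l + j \right)} + 224711}{-404230 + o} = \frac{\left(\left(\frac{133}{3} + \frac{97}{4}\right) - 266\right) + 224711}{-404230 + \frac{70670995}{327201342}} = \frac{\left(\frac{823}{12} - 266\right) + 224711}{- \frac{132264527805665}{327201342}} = \left(- \frac{2369}{12} + 224711\right) \left(- \frac{327201342}{132264527805665}\right) = \frac{2694163}{12} \left(- \frac{327201342}{132264527805665}\right) = - \frac{146922291527791}{264529055611330}$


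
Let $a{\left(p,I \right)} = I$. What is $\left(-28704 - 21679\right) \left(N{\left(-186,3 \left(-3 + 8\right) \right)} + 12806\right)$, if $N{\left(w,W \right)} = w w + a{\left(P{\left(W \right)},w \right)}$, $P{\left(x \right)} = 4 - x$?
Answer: $-2378883728$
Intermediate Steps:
$N{\left(w,W \right)} = w + w^{2}$ ($N{\left(w,W \right)} = w w + w = w^{2} + w = w + w^{2}$)
$\left(-28704 - 21679\right) \left(N{\left(-186,3 \left(-3 + 8\right) \right)} + 12806\right) = \left(-28704 - 21679\right) \left(- 186 \left(1 - 186\right) + 12806\right) = - 50383 \left(\left(-186\right) \left(-185\right) + 12806\right) = - 50383 \left(34410 + 12806\right) = \left(-50383\right) 47216 = -2378883728$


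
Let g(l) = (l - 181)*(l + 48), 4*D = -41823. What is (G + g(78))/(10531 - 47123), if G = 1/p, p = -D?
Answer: 271389445/765193608 ≈ 0.35467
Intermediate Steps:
D = -41823/4 (D = (1/4)*(-41823) = -41823/4 ≈ -10456.)
p = 41823/4 (p = -1*(-41823/4) = 41823/4 ≈ 10456.)
G = 4/41823 (G = 1/(41823/4) = 4/41823 ≈ 9.5641e-5)
g(l) = (-181 + l)*(48 + l)
(G + g(78))/(10531 - 47123) = (4/41823 + (-8688 + 78**2 - 133*78))/(10531 - 47123) = (4/41823 + (-8688 + 6084 - 10374))/(-36592) = (4/41823 - 12978)*(-1/36592) = -542778890/41823*(-1/36592) = 271389445/765193608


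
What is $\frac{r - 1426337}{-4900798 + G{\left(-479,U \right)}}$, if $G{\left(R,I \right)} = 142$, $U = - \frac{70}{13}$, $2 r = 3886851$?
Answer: $- \frac{1034177}{9801312} \approx -0.10551$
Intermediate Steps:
$r = \frac{3886851}{2}$ ($r = \frac{1}{2} \cdot 3886851 = \frac{3886851}{2} \approx 1.9434 \cdot 10^{6}$)
$U = - \frac{70}{13}$ ($U = \left(-70\right) \frac{1}{13} = - \frac{70}{13} \approx -5.3846$)
$\frac{r - 1426337}{-4900798 + G{\left(-479,U \right)}} = \frac{\frac{3886851}{2} - 1426337}{-4900798 + 142} = \frac{1034177}{2 \left(-4900656\right)} = \frac{1034177}{2} \left(- \frac{1}{4900656}\right) = - \frac{1034177}{9801312}$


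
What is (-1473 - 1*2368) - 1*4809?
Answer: -8650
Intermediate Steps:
(-1473 - 1*2368) - 1*4809 = (-1473 - 2368) - 4809 = -3841 - 4809 = -8650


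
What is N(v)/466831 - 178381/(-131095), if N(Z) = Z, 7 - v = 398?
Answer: 3618370542/2660835215 ≈ 1.3599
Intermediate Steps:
v = -391 (v = 7 - 1*398 = 7 - 398 = -391)
N(v)/466831 - 178381/(-131095) = -391/466831 - 178381/(-131095) = -391*1/466831 - 178381*(-1/131095) = -17/20297 + 178381/131095 = 3618370542/2660835215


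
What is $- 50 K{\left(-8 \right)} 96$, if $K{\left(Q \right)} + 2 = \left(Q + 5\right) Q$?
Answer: $-105600$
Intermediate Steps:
$K{\left(Q \right)} = -2 + Q \left(5 + Q\right)$ ($K{\left(Q \right)} = -2 + \left(Q + 5\right) Q = -2 + \left(5 + Q\right) Q = -2 + Q \left(5 + Q\right)$)
$- 50 K{\left(-8 \right)} 96 = - 50 \left(-2 + \left(-8\right)^{2} + 5 \left(-8\right)\right) 96 = - 50 \left(-2 + 64 - 40\right) 96 = \left(-50\right) 22 \cdot 96 = \left(-1100\right) 96 = -105600$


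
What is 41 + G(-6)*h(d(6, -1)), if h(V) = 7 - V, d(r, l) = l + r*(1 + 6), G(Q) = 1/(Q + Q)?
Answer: 263/6 ≈ 43.833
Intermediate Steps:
G(Q) = 1/(2*Q)
d(r, l) = l + 7*r (d(r, l) = l + r*7 = l + 7*r)
41 + G(-6)*h(d(6, -1)) = 41 + ((½)/(-6))*(7 - (-1 + 7*6)) = 41 + ((½)*(-⅙))*(7 - (-1 + 42)) = 41 - (7 - 1*41)/12 = 41 - (7 - 41)/12 = 41 - 1/12*(-34) = 41 + 17/6 = 263/6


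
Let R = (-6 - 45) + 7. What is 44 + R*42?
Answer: -1804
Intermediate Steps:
R = -44 (R = -51 + 7 = -44)
44 + R*42 = 44 - 44*42 = 44 - 1848 = -1804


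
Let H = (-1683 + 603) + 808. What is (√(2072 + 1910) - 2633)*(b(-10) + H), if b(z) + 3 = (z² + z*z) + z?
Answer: 223805 - 85*√3982 ≈ 2.1844e+5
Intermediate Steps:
b(z) = -3 + z + 2*z² (b(z) = -3 + ((z² + z*z) + z) = -3 + ((z² + z²) + z) = -3 + (2*z² + z) = -3 + (z + 2*z²) = -3 + z + 2*z²)
H = -272 (H = -1080 + 808 = -272)
(√(2072 + 1910) - 2633)*(b(-10) + H) = (√(2072 + 1910) - 2633)*((-3 - 10 + 2*(-10)²) - 272) = (√3982 - 2633)*((-3 - 10 + 2*100) - 272) = (-2633 + √3982)*((-3 - 10 + 200) - 272) = (-2633 + √3982)*(187 - 272) = (-2633 + √3982)*(-85) = 223805 - 85*√3982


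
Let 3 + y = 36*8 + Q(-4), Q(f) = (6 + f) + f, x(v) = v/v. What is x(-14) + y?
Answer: 284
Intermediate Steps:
x(v) = 1
Q(f) = 6 + 2*f
y = 283 (y = -3 + (36*8 + (6 + 2*(-4))) = -3 + (288 + (6 - 8)) = -3 + (288 - 2) = -3 + 286 = 283)
x(-14) + y = 1 + 283 = 284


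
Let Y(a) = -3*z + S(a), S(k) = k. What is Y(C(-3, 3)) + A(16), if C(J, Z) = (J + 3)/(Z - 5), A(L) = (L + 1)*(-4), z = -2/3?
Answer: -66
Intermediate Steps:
z = -⅔ (z = -2*⅓ = -⅔ ≈ -0.66667)
A(L) = -4 - 4*L (A(L) = (1 + L)*(-4) = -4 - 4*L)
C(J, Z) = (3 + J)/(-5 + Z)
Y(a) = 2 + a (Y(a) = -3*(-⅔) + a = 2 + a)
Y(C(-3, 3)) + A(16) = (2 + (3 - 3)/(-5 + 3)) + (-4 - 4*16) = (2 + 0/(-2)) + (-4 - 64) = (2 - ½*0) - 68 = (2 + 0) - 68 = 2 - 68 = -66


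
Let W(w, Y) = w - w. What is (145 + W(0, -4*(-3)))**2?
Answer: 21025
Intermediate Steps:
W(w, Y) = 0
(145 + W(0, -4*(-3)))**2 = (145 + 0)**2 = 145**2 = 21025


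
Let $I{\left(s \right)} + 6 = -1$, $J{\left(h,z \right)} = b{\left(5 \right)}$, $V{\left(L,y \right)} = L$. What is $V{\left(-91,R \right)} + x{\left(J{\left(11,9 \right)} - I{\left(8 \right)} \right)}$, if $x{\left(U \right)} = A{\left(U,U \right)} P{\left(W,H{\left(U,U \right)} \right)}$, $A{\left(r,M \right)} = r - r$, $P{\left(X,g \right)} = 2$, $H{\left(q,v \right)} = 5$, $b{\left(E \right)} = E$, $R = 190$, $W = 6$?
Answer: $-91$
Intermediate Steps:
$J{\left(h,z \right)} = 5$
$I{\left(s \right)} = -7$ ($I{\left(s \right)} = -6 - 1 = -7$)
$A{\left(r,M \right)} = 0$
$x{\left(U \right)} = 0$ ($x{\left(U \right)} = 0 \cdot 2 = 0$)
$V{\left(-91,R \right)} + x{\left(J{\left(11,9 \right)} - I{\left(8 \right)} \right)} = -91 + 0 = -91$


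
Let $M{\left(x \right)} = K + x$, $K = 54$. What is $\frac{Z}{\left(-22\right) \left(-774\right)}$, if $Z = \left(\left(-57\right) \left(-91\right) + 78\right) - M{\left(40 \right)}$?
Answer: $\frac{5171}{17028} \approx 0.30368$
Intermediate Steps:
$M{\left(x \right)} = 54 + x$
$Z = 5171$ ($Z = \left(\left(-57\right) \left(-91\right) + 78\right) - \left(54 + 40\right) = \left(5187 + 78\right) - 94 = 5265 - 94 = 5171$)
$\frac{Z}{\left(-22\right) \left(-774\right)} = \frac{5171}{\left(-22\right) \left(-774\right)} = \frac{5171}{17028}$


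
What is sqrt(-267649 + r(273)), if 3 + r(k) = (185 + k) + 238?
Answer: 2*I*sqrt(66739) ≈ 516.68*I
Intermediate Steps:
r(k) = 420 + k (r(k) = -3 + ((185 + k) + 238) = -3 + (423 + k) = 420 + k)
sqrt(-267649 + r(273)) = sqrt(-267649 + (420 + 273)) = sqrt(-267649 + 693) = sqrt(-266956) = 2*I*sqrt(66739)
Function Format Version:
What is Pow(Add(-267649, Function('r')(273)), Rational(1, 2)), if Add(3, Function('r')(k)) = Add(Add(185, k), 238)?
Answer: Mul(2, I, Pow(66739, Rational(1, 2))) ≈ Mul(516.68, I)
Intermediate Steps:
Function('r')(k) = Add(420, k) (Function('r')(k) = Add(-3, Add(Add(185, k), 238)) = Add(-3, Add(423, k)) = Add(420, k))
Pow(Add(-267649, Function('r')(273)), Rational(1, 2)) = Pow(Add(-267649, Add(420, 273)), Rational(1, 2)) = Pow(Add(-267649, 693), Rational(1, 2)) = Pow(-266956, Rational(1, 2)) = Mul(2, I, Pow(66739, Rational(1, 2)))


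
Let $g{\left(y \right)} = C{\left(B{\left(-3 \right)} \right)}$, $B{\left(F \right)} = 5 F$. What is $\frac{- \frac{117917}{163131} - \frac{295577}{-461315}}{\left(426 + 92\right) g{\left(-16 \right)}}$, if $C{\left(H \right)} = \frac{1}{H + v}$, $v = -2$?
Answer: $\frac{52522428778}{19490987311635} \approx 0.0026947$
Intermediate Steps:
$C{\left(H \right)} = \frac{1}{-2 + H}$ ($C{\left(H \right)} = \frac{1}{H - 2} = \frac{1}{-2 + H}$)
$g{\left(y \right)} = - \frac{1}{17}$ ($g{\left(y \right)} = \frac{1}{-2 + 5 \left(-3\right)} = \frac{1}{-2 - 15} = \frac{1}{-17} = - \frac{1}{17}$)
$\frac{- \frac{117917}{163131} - \frac{295577}{-461315}}{\left(426 + 92\right) g{\left(-16 \right)}} = \frac{- \frac{117917}{163131} - \frac{295577}{-461315}}{\left(426 + 92\right) \left(- \frac{1}{17}\right)} = \frac{\left(-117917\right) \frac{1}{163131} - - \frac{295577}{461315}}{518 \left(- \frac{1}{17}\right)} = \frac{- \frac{117917}{163131} + \frac{295577}{461315}}{- \frac{518}{17}} = \left(- \frac{6179109268}{75254777265}\right) \left(- \frac{17}{518}\right) = \frac{52522428778}{19490987311635}$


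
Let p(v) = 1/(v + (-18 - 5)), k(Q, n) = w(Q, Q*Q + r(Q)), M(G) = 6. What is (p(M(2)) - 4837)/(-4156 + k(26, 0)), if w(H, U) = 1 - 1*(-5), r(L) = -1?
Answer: 8223/7055 ≈ 1.1656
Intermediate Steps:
w(H, U) = 6 (w(H, U) = 1 + 5 = 6)
k(Q, n) = 6
p(v) = 1/(-23 + v) (p(v) = 1/(v - 23) = 1/(-23 + v))
(p(M(2)) - 4837)/(-4156 + k(26, 0)) = (1/(-23 + 6) - 4837)/(-4156 + 6) = (1/(-17) - 4837)/(-4150) = (-1/17 - 4837)*(-1/4150) = -82230/17*(-1/4150) = 8223/7055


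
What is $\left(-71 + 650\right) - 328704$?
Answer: $-328125$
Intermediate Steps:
$\left(-71 + 650\right) - 328704 = 579 - 328704 = -328125$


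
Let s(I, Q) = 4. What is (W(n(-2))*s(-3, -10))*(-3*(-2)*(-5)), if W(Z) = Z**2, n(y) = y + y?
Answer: -1920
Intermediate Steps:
n(y) = 2*y
(W(n(-2))*s(-3, -10))*(-3*(-2)*(-5)) = ((2*(-2))**2*4)*(-3*(-2)*(-5)) = ((-4)**2*4)*(6*(-5)) = (16*4)*(-30) = 64*(-30) = -1920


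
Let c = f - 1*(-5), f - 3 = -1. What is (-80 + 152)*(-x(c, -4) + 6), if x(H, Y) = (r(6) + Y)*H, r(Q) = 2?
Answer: 1440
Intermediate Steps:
f = 2 (f = 3 - 1 = 2)
c = 7 (c = 2 - 1*(-5) = 2 + 5 = 7)
x(H, Y) = H*(2 + Y) (x(H, Y) = (2 + Y)*H = H*(2 + Y))
(-80 + 152)*(-x(c, -4) + 6) = (-80 + 152)*(-7*(2 - 4) + 6) = 72*(-7*(-2) + 6) = 72*(-1*(-14) + 6) = 72*(14 + 6) = 72*20 = 1440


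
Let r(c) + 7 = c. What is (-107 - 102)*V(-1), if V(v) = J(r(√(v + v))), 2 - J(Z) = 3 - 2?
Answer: -209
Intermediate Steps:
r(c) = -7 + c
J(Z) = 1 (J(Z) = 2 - (3 - 2) = 2 - 1*1 = 2 - 1 = 1)
V(v) = 1
(-107 - 102)*V(-1) = (-107 - 102)*1 = -209*1 = -209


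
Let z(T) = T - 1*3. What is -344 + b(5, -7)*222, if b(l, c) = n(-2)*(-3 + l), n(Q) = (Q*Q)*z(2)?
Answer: -2120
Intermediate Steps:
z(T) = -3 + T (z(T) = T - 3 = -3 + T)
n(Q) = -Q² (n(Q) = (Q*Q)*(-3 + 2) = Q²*(-1) = -Q²)
b(l, c) = 12 - 4*l (b(l, c) = (-1*(-2)²)*(-3 + l) = (-1*4)*(-3 + l) = -4*(-3 + l) = 12 - 4*l)
-344 + b(5, -7)*222 = -344 + (12 - 4*5)*222 = -344 + (12 - 20)*222 = -344 - 8*222 = -344 - 1776 = -2120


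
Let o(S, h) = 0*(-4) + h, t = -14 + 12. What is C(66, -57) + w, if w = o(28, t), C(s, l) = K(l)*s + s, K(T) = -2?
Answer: -68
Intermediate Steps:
t = -2
C(s, l) = -s (C(s, l) = -2*s + s = -s)
o(S, h) = h (o(S, h) = 0 + h = h)
w = -2
C(66, -57) + w = -1*66 - 2 = -66 - 2 = -68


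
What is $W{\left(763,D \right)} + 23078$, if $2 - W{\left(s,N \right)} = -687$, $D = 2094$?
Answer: $23767$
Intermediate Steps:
$W{\left(s,N \right)} = 689$ ($W{\left(s,N \right)} = 2 - -687 = 2 + 687 = 689$)
$W{\left(763,D \right)} + 23078 = 689 + 23078 = 23767$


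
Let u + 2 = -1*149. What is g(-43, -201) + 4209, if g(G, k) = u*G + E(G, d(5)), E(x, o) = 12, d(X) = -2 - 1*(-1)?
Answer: 10714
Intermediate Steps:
d(X) = -1 (d(X) = -2 + 1 = -1)
u = -151 (u = -2 - 1*149 = -2 - 149 = -151)
g(G, k) = 12 - 151*G (g(G, k) = -151*G + 12 = 12 - 151*G)
g(-43, -201) + 4209 = (12 - 151*(-43)) + 4209 = (12 + 6493) + 4209 = 6505 + 4209 = 10714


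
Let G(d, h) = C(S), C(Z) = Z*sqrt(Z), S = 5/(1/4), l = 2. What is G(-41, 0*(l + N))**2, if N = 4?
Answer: 8000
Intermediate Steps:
S = 20 (S = 5/(1/4) = 5*4 = 20)
C(Z) = Z**(3/2)
G(d, h) = 40*sqrt(5) (G(d, h) = 20**(3/2) = 40*sqrt(5))
G(-41, 0*(l + N))**2 = (40*sqrt(5))**2 = 8000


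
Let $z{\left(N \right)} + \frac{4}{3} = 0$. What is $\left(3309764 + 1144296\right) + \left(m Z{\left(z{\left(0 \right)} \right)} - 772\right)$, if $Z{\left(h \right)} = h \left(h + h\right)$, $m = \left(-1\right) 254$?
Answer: $\frac{40071464}{9} \approx 4.4524 \cdot 10^{6}$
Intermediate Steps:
$z{\left(N \right)} = - \frac{4}{3}$ ($z{\left(N \right)} = - \frac{4}{3} + 0 = - \frac{4}{3}$)
$m = -254$
$Z{\left(h \right)} = 2 h^{2}$ ($Z{\left(h \right)} = h 2 h = 2 h^{2}$)
$\left(3309764 + 1144296\right) + \left(m Z{\left(z{\left(0 \right)} \right)} - 772\right) = \left(3309764 + 1144296\right) - \left(772 + 254 \cdot 2 \left(- \frac{4}{3}\right)^{2}\right) = 4454060 - \left(772 + 254 \cdot 2 \cdot \frac{16}{9}\right) = 4454060 - \frac{15076}{9} = \frac{40071464}{9}$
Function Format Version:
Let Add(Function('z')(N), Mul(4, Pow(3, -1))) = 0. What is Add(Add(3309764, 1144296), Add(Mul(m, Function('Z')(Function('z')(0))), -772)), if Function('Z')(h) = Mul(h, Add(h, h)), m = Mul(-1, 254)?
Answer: Rational(40071464, 9) ≈ 4.4524e+6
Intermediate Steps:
Function('z')(N) = Rational(-4, 3) (Function('z')(N) = Add(Rational(-4, 3), 0) = Rational(-4, 3))
m = -254
Function('Z')(h) = Mul(2, Pow(h, 2)) (Function('Z')(h) = Mul(h, Mul(2, h)) = Mul(2, Pow(h, 2)))
Add(Add(3309764, 1144296), Add(Mul(m, Function('Z')(Function('z')(0))), -772)) = Add(Add(3309764, 1144296), Add(Mul(-254, Mul(2, Pow(Rational(-4, 3), 2))), -772)) = Add(4454060, Add(Mul(-254, Mul(2, Rational(16, 9))), -772)) = Add(4454060, Add(Mul(-254, Rational(32, 9)), -772)) = Add(4454060, Add(Rational(-8128, 9), -772)) = Add(4454060, Rational(-15076, 9)) = Rational(40071464, 9)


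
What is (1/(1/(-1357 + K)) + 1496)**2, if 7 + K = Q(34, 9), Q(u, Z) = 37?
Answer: 28561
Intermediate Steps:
K = 30 (K = -7 + 37 = 30)
(1/(1/(-1357 + K)) + 1496)**2 = (1/(1/(-1357 + 30)) + 1496)**2 = (1/(1/(-1327)) + 1496)**2 = (1/(-1/1327) + 1496)**2 = (-1327 + 1496)**2 = 169**2 = 28561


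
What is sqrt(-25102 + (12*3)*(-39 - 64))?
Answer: I*sqrt(28810) ≈ 169.74*I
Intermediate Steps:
sqrt(-25102 + (12*3)*(-39 - 64)) = sqrt(-25102 + 36*(-103)) = sqrt(-25102 - 3708) = sqrt(-28810) = I*sqrt(28810)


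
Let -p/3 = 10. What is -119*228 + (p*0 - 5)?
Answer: -27137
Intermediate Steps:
p = -30 (p = -3*10 = -30)
-119*228 + (p*0 - 5) = -119*228 + (-30*0 - 5) = -27132 + (0 - 5) = -27132 - 5 = -27137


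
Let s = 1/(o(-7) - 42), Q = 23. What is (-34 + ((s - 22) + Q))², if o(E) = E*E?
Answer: 52900/49 ≈ 1079.6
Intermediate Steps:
o(E) = E²
s = ⅐ (s = 1/((-7)² - 42) = 1/(49 - 42) = 1/7 = ⅐ ≈ 0.14286)
(-34 + ((s - 22) + Q))² = (-34 + ((⅐ - 22) + 23))² = (-34 + (-153/7 + 23))² = (-34 + 8/7)² = (-230/7)² = 52900/49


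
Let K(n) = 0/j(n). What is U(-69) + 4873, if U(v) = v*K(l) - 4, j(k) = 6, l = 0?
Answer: 4869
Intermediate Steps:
K(n) = 0 (K(n) = 0/6 = 0*(1/6) = 0)
U(v) = -4 (U(v) = v*0 - 4 = 0 - 4 = -4)
U(-69) + 4873 = -4 + 4873 = 4869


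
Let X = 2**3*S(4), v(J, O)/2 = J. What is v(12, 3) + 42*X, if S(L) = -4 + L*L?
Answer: 4056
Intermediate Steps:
S(L) = -4 + L**2
v(J, O) = 2*J
X = 96 (X = 2**3*(-4 + 4**2) = 8*(-4 + 16) = 8*12 = 96)
v(12, 3) + 42*X = 2*12 + 42*96 = 24 + 4032 = 4056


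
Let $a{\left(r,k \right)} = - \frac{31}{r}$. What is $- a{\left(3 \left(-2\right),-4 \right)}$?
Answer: $- \frac{31}{6} \approx -5.1667$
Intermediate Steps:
$- a{\left(3 \left(-2\right),-4 \right)} = - \frac{-31}{3 \left(-2\right)} = - \frac{-31}{-6} = - \frac{\left(-31\right) \left(-1\right)}{6} = \left(-1\right) \frac{31}{6} = - \frac{31}{6}$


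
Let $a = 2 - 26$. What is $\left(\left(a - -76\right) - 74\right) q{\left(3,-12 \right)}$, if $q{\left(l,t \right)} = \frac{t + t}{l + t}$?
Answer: $- \frac{176}{3} \approx -58.667$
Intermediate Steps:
$a = -24$ ($a = 2 - 26 = -24$)
$q{\left(l,t \right)} = \frac{2 t}{l + t}$
$\left(\left(a - -76\right) - 74\right) q{\left(3,-12 \right)} = \left(\left(-24 - -76\right) - 74\right) 2 \left(-12\right) \frac{1}{3 - 12} = \left(\left(-24 + 76\right) - 74\right) 2 \left(-12\right) \frac{1}{-9} = \left(52 - 74\right) 2 \left(-12\right) \left(- \frac{1}{9}\right) = \left(-22\right) \frac{8}{3} = - \frac{176}{3}$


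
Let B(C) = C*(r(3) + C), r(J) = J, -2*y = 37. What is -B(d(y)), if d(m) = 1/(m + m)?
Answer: 110/1369 ≈ 0.080351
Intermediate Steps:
y = -37/2 (y = -½*37 = -37/2 ≈ -18.500)
d(m) = 1/(2*m)
B(C) = C*(3 + C)
-B(d(y)) = -1/(2*(-37/2))*(3 + 1/(2*(-37/2))) = -(½)*(-2/37)*(3 + (½)*(-2/37)) = -(-1)*(3 - 1/37)/37 = -(-1)*110/(37*37) = -1*(-110/1369) = 110/1369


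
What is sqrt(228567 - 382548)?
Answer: 9*I*sqrt(1901) ≈ 392.4*I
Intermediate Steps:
sqrt(228567 - 382548) = sqrt(-153981) = 9*I*sqrt(1901)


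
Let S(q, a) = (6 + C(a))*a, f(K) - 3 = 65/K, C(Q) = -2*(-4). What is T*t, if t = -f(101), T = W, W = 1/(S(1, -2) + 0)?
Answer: 92/707 ≈ 0.13013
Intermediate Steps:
C(Q) = 8
f(K) = 3 + 65/K
S(q, a) = 14*a (S(q, a) = (6 + 8)*a = 14*a)
W = -1/28 (W = 1/(14*(-2) + 0) = 1/(-28 + 0) = 1/(-28) = -1/28 ≈ -0.035714)
T = -1/28 ≈ -0.035714
t = -368/101 (t = -(3 + 65/101) = -1*368/101 = -368/101 ≈ -3.6436)
T*t = -1/28*(-368/101) = 92/707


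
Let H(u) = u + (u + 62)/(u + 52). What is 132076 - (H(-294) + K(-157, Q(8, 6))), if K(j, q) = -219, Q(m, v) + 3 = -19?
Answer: 16043153/121 ≈ 1.3259e+5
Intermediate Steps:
Q(m, v) = -22 (Q(m, v) = -3 - 19 = -22)
H(u) = u + (62 + u)/(52 + u)
132076 - (H(-294) + K(-157, Q(8, 6))) = 132076 - ((62 + (-294)² + 53*(-294))/(52 - 294) - 219) = 132076 - ((62 + 86436 - 15582)/(-242) - 219) = 132076 - (-1/242*70916 - 219) = 132076 - (-35458/121 - 219) = 132076 - 1*(-61957/121) = 132076 + 61957/121 = 16043153/121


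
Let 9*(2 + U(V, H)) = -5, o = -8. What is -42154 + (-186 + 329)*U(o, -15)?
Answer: -382675/9 ≈ -42519.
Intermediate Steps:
U(V, H) = -23/9 (U(V, H) = -2 + (⅑)*(-5) = -2 - 5/9 = -23/9)
-42154 + (-186 + 329)*U(o, -15) = -42154 + (-186 + 329)*(-23/9) = -42154 + 143*(-23/9) = -42154 - 3289/9 = -382675/9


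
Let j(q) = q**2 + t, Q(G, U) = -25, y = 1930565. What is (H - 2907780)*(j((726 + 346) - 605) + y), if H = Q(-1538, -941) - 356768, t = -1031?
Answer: -7011072059979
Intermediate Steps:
H = -356793 (H = -25 - 356768 = -356793)
j(q) = -1031 + q**2 (j(q) = q**2 - 1031 = -1031 + q**2)
(H - 2907780)*(j((726 + 346) - 605) + y) = (-356793 - 2907780)*((-1031 + ((726 + 346) - 605)**2) + 1930565) = -3264573*((-1031 + (1072 - 605)**2) + 1930565) = -3264573*((-1031 + 467**2) + 1930565) = -3264573*((-1031 + 218089) + 1930565) = -3264573*(217058 + 1930565) = -3264573*2147623 = -7011072059979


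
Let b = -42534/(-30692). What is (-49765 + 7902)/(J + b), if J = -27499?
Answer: 642429598/421978387 ≈ 1.5224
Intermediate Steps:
b = 21267/15346 (b = -42534*(-1/30692) = 21267/15346 ≈ 1.3858)
(-49765 + 7902)/(J + b) = (-49765 + 7902)/(-27499 + 21267/15346) = -41863/(-421978387/15346) = -41863*(-15346/421978387) = 642429598/421978387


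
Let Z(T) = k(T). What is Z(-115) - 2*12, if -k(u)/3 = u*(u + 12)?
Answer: -35559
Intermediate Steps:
k(u) = -3*u*(12 + u) (k(u) = -3*u*(u + 12) = -3*u*(12 + u))
Z(T) = -3*T*(12 + T)
Z(-115) - 2*12 = -3*(-115)*(12 - 115) - 2*12 = -3*(-115)*(-103) - 24 = -35535 - 24 = -35559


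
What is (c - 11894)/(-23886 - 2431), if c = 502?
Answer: 11392/26317 ≈ 0.43288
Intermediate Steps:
(c - 11894)/(-23886 - 2431) = (502 - 11894)/(-23886 - 2431) = -11392/(-26317) = -11392*(-1/26317) = 11392/26317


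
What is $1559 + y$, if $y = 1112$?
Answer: $2671$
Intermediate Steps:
$1559 + y = 1559 + 1112 = 2671$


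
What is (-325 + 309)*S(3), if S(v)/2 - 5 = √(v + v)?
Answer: -160 - 32*√6 ≈ -238.38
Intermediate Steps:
S(v) = 10 + 2*√2*√v (S(v) = 10 + 2*√(v + v) = 10 + 2*√(2*v) = 10 + 2*(√2*√v) = 10 + 2*√2*√v)
(-325 + 309)*S(3) = (-325 + 309)*(10 + 2*√2*√3) = -16*(10 + 2*√6) = -160 - 32*√6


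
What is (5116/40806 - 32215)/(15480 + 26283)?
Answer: -657280087/852090489 ≈ -0.77137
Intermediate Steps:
(5116/40806 - 32215)/(15480 + 26283) = (5116*(1/40806) - 32215)/41763 = (2558/20403 - 32215)*(1/41763) = -657280087/20403*1/41763 = -657280087/852090489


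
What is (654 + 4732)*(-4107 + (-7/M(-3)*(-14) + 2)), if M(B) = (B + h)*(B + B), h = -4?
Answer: -66290888/3 ≈ -2.2097e+7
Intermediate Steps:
M(B) = 2*B*(-4 + B) (M(B) = (B - 4)*(B + B) = (-4 + B)*(2*B) = 2*B*(-4 + B))
(654 + 4732)*(-4107 + (-7/M(-3)*(-14) + 2)) = (654 + 4732)*(-4107 + (-7*(-1/(6*(-4 - 3)))*(-14) + 2)) = 5386*(-4107 + (-7/(2*(-3)*(-7))*(-14) + 2)) = 5386*(-4107 + (-7/42*(-14) + 2)) = 5386*(-4107 + (-7*1/42*(-14) + 2)) = 5386*(-4107 + (-⅙*(-14) + 2)) = 5386*(-4107 + (7/3 + 2)) = 5386*(-4107 + 13/3) = 5386*(-12308/3) = -66290888/3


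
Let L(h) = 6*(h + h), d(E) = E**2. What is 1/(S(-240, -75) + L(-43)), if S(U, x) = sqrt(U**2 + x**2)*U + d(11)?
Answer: 79/728320795 - 144*sqrt(281)/145664159 ≈ -1.6463e-5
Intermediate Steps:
L(h) = 12*h (L(h) = 6*(2*h) = 12*h)
S(U, x) = 121 + U*sqrt(U**2 + x**2) (S(U, x) = sqrt(U**2 + x**2)*U + 11**2 = U*sqrt(U**2 + x**2) + 121 = 121 + U*sqrt(U**2 + x**2))
1/(S(-240, -75) + L(-43)) = 1/((121 - 240*sqrt((-240)**2 + (-75)**2)) + 12*(-43)) = 1/((121 - 240*sqrt(57600 + 5625)) - 516) = 1/((121 - 3600*sqrt(281)) - 516) = 1/(-395 - 3600*sqrt(281))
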